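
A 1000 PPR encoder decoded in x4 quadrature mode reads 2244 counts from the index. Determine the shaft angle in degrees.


angle = counts * 360 / (PPR*4) = 2244 * 360 / 4000 = 201.9600

201.9600 degrees


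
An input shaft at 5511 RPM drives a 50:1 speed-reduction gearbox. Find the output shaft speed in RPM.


omega_out = omega_in / N = 5511 / 50 = 110.2200

110.2200 RPM


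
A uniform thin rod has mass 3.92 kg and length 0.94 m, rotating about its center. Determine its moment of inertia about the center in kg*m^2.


I = (1/12)*m*L^2 = (1/12)*3.92*0.94^2 = 0.2886

0.2886 kg*m^2


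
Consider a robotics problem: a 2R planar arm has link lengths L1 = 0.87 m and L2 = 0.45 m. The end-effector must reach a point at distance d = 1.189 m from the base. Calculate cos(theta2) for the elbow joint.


cos(th2) = (d^2 - L1^2 - L2^2)/(2*L1*L2) = (1.189^2 - 0.87^2 - 0.45^2)/(2*0.87*0.45) = 0.5802

0.5802


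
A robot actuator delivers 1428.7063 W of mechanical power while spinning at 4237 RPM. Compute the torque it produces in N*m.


omega = 4237 * 2*pi/60 = 443.697602 rad/s
tau = P / omega = 1428.7063 / 443.697602 = 3.2200

3.2200 N*m


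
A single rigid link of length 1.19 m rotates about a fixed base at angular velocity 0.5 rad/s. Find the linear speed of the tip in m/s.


v = L*omega = 1.19 * 0.5 = 0.5950

0.5950 m/s


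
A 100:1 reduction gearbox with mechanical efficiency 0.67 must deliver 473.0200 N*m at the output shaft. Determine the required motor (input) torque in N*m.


tau_in = tau_out / (N * eta) = 473.0200 / (100 * 0.67) = 7.0600

7.0600 N*m


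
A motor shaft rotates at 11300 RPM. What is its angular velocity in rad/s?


omega = 11300 * 2*pi/60 = 1183.3332

1183.3332 rad/s


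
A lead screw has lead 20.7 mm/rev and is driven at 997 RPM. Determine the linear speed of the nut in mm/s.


v = lead * (RPM/60) = 20.7*997/60 = 343.9650

343.9650 mm/s


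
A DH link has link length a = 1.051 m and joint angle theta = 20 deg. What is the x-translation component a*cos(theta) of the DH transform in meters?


a*cos(theta) = 1.051*cos(20 deg) = 0.9876

0.9876 m


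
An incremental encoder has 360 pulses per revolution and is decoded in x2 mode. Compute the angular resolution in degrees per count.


resolution = 360 / (PPR * 2) = 360 / 720 = 0.5000

0.5000 degrees


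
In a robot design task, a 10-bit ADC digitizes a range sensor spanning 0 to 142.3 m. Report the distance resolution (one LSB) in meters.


res = range / 2^n = 142.3/2^10 = 142.3/1024 = 0.1390

0.1390 m


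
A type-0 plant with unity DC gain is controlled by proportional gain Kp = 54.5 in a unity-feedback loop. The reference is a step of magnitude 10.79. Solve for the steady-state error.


e_ss = R/(1 + Kp) = 10.79/(1 + 54.5) = 10.79/55.5000 = 0.1944

0.1944


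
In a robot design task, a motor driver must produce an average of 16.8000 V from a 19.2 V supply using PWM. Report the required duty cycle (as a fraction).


D = V_avg/V_supply = 16.8000/19.2 = 0.8750

0.8750


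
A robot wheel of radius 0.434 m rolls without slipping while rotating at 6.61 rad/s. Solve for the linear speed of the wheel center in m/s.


v = omega * r = 6.61 * 0.434 = 2.8687

2.8687 m/s


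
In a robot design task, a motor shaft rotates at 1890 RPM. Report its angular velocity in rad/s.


omega = 1890 * 2*pi/60 = 197.9203

197.9203 rad/s


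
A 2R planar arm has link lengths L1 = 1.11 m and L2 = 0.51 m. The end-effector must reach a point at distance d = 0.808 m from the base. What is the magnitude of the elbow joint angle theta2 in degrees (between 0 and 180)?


cos(th2) = (d^2 - L1^2 - L2^2)/(2*L1*L2) = (0.808^2 - 1.11^2 - 0.51^2)/(2*1.11*0.51) = -0.74133192
th2 = acos(-0.74133192) = 137.8450 deg

137.8450 degrees


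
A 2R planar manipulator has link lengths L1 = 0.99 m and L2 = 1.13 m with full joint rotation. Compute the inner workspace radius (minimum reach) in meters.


r_min = |L1 - L2| = |0.99 - 1.13| = 0.1400

0.1400 m


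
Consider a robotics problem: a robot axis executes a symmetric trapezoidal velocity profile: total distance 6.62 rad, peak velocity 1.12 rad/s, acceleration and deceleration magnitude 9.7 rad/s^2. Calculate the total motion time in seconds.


t_acc = v/a = 1.12/9.7 = 0.115464 s
d_acc = v^2/(2a) = 0.064660 rad (each ramp)
d_cruise = 6.62 - 2*0.064660 = 6.490680 rad
t_cruise = 6.490680/1.12 = 5.795250 s
t_total = 2*0.115464 + 5.795250 = 6.0262

6.0262 s


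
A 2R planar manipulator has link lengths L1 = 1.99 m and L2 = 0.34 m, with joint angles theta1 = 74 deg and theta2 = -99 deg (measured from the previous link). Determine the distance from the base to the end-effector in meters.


x = L1*cos(th1) + L2*cos(th1+th2) = 0.856663
y = L1*sin(th1) + L2*sin(th1+th2) = 1.769221
d = sqrt(x^2 + y^2) = sqrt(0.733871 + 3.130143) = 1.9657

1.9657 m


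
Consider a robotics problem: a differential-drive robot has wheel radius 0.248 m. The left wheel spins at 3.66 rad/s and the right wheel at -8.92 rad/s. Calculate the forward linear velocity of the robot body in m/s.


v = r*(wR + wL)/2 = 0.248*(-8.92 + 3.66)/2 = -0.6522

-0.6522 m/s


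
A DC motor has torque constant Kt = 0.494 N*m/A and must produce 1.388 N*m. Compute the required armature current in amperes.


I = tau / Kt = 1.388/0.494 = 2.8097

2.8097 A


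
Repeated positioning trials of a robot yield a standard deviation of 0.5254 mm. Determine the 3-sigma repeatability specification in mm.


repeatability = 3*sigma = 3*0.5254 = 1.5762

1.5762 mm


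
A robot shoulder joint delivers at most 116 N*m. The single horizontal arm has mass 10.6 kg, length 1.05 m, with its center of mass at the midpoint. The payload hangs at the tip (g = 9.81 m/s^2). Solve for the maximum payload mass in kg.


tau_arm = m_arm*g*(L/2) = 10.6*9.81*1.05/2 = 54.5927 N*m
tau_payload = tau_max - tau_arm = 116 - 54.5927 = 61.4073
m_payload = tau_payload / (g*L) = 61.4073 / (9.81*1.05) = 5.9616

5.9616 kg


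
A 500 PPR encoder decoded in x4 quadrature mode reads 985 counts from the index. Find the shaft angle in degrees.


angle = counts * 360 / (PPR*4) = 985 * 360 / 2000 = 177.3000

177.3000 degrees


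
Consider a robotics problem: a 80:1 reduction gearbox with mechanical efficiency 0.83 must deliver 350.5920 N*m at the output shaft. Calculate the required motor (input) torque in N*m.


tau_in = tau_out / (N * eta) = 350.5920 / (80 * 0.83) = 5.2800

5.2800 N*m


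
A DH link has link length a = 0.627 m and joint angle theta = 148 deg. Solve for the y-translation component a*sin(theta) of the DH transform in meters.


a*sin(theta) = 0.627*sin(148 deg) = 0.3323

0.3323 m


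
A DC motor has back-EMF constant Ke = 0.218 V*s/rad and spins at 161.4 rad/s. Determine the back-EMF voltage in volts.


V_emf = Ke * omega = 0.218*161.4 = 35.1852

35.1852 V


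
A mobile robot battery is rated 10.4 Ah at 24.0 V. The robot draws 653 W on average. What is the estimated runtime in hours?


E = 10.4*24.0 = 249.6000 Wh
t = E/P = 249.6000/653 = 0.3822

0.3822 hours


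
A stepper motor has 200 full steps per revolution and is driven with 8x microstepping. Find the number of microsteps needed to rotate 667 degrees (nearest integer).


step_size = 360/(200*8) = 360/1600 = 0.225000 deg
n = 667/(360/1600) = 667*1600/360 = 2964.4444 -> 2964

2964 steps


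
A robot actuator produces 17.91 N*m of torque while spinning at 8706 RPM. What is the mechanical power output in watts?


omega = 8706 * 2*pi/60 = 911.690188 rad/s
P = tau * omega = 17.91 * 911.690188 = 16328.3713

16328.3713 W


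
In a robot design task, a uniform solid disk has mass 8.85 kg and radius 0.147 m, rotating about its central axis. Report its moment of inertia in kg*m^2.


I = (1/2)*m*R^2 = 0.5*8.85*0.147^2 = 0.0956

0.0956 kg*m^2


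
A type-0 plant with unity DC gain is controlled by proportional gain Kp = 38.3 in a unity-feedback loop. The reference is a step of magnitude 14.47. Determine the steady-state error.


e_ss = R/(1 + Kp) = 14.47/(1 + 38.3) = 14.47/39.3000 = 0.3682

0.3682


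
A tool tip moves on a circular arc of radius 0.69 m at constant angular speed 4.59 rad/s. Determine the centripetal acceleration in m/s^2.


a_c = omega^2 * r = 4.59^2 * 0.69 = 14.5370

14.5370 m/s^2


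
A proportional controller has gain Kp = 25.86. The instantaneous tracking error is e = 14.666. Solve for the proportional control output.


u_P = Kp * e = 25.86 * 14.666 = 379.2628

379.2628


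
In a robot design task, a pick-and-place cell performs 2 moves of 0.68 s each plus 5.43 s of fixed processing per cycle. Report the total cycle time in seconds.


T = 2*0.68 + 5.43 = 6.7900

6.7900 s


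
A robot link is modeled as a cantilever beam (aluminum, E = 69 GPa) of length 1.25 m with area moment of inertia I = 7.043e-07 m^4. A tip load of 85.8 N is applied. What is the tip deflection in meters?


delta = F*L^3/(3*E*I) = 85.8*1.25^3/(3*6.900e+10*7.043e-07)
      = 167.578125/145790.1 = 0.0011

0.0011 m


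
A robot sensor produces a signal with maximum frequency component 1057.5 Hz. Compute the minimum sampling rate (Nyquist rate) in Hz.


f_s,min = 2*f_max = 2*1057.5 = 2115.0000

2115.0000 Hz


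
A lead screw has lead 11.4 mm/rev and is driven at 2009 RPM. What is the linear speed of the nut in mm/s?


v = lead * (RPM/60) = 11.4*2009/60 = 381.7100

381.7100 mm/s


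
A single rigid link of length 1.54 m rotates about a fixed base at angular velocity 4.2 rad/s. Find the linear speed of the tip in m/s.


v = L*omega = 1.54 * 4.2 = 6.4680

6.4680 m/s


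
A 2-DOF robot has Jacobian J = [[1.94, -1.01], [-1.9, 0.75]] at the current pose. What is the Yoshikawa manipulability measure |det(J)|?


det(J) = 1.94*0.75 - (-1.01)*(-1.9) = -0.4640
|det(J)| = 0.4640

0.4640


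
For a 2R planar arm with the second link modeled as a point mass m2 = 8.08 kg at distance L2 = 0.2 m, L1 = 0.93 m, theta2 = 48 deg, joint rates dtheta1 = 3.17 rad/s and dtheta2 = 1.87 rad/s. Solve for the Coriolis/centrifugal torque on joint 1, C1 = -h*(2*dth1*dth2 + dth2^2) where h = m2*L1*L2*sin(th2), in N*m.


h = m2*L1*L2*sin(th2) = 8.08*0.93*0.2*sin(48 deg) = 1.116857
C1 = -h*(2*3.17*1.87 + 1.87^2) = -1.116857*15.3527 = -17.1468

-17.1468 N*m


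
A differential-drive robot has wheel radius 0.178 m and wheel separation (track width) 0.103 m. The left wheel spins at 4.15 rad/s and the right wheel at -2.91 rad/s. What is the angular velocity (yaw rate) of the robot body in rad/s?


omega = r*(wR - wL)/L = 0.178*(-2.91 - (4.15))/0.103 = -12.2008

-12.2008 rad/s


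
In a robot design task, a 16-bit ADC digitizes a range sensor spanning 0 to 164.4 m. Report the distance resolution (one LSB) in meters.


res = range / 2^n = 164.4/2^16 = 164.4/65536 = 0.0025

0.0025 m


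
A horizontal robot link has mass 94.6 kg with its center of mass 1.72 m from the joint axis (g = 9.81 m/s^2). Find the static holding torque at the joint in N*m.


tau = m*g*L = 94.6 * 9.81 * 1.72 = 1596.2047

1596.2047 N*m


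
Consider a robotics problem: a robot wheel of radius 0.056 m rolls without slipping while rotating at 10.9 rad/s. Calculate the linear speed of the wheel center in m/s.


v = omega * r = 10.9 * 0.056 = 0.6104

0.6104 m/s


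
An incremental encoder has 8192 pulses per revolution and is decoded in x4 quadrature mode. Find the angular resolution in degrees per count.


resolution = 360 / (PPR * 4) = 360 / 32768 = 0.0110

0.0110 degrees


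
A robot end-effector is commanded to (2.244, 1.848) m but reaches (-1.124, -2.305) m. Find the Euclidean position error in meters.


dx = -1.124 - (2.244) = -3.3680, dy = -2.305 - (1.848) = -4.1530
err = sqrt(11.343424 + 17.247409) = 5.3470

5.3470 m


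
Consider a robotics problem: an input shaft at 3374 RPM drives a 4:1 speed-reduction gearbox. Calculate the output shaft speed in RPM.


omega_out = omega_in / N = 3374 / 4 = 843.5000

843.5000 RPM


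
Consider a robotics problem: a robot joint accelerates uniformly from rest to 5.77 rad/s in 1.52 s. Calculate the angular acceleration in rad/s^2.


alpha = delta_omega / t = 5.77 / 1.52 = 3.7961

3.7961 rad/s^2


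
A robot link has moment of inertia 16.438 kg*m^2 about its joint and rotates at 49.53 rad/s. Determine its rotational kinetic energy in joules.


KE = (1/2)*I*omega^2 = 0.5*16.438*49.53^2 = 20163.0226

20163.0226 J


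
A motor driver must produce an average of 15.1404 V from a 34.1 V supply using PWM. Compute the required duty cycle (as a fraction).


D = V_avg/V_supply = 15.1404/34.1 = 0.4440

0.4440


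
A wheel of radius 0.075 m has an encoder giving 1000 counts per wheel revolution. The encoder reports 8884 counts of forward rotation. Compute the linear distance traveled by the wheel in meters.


revs = 8884/1000 = 8.884000
d = revs * 2*pi*r = 8.884000 * 2*pi*0.075 = 4.1865

4.1865 m


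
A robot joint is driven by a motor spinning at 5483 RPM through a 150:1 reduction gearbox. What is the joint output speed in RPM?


omega_joint = omega_motor / N = 5483 / 150 = 36.5533

36.5533 RPM


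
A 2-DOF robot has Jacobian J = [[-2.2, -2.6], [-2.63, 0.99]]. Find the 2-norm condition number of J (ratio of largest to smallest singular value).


JJ^T eigenvalues: trace(JJ^T) = 19.4970, det(JJ^T) = det(J)^2 = 81.28825600
s_max^2 = (19.4970 + sqrt(54.97998500))/2 = 13.45592448
s_min^2 = (19.4970 - sqrt(54.97998500))/2 = 6.04107552
kappa = s_max/s_min = sqrt(13.45592448/6.04107552) = 1.4924

1.4924


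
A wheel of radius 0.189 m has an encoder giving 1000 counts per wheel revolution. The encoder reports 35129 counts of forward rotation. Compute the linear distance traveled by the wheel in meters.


revs = 35129/1000 = 35.129000
d = revs * 2*pi*r = 35.129000 * 2*pi*0.189 = 41.7165

41.7165 m


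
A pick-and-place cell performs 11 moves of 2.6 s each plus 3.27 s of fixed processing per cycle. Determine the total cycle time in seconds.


T = 11*2.6 + 3.27 = 31.8700

31.8700 s


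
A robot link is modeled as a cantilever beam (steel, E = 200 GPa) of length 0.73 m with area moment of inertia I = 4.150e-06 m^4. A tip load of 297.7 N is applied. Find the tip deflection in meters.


delta = F*L^3/(3*E*I) = 297.7*0.73^3/(3*2.000e+11*4.150e-06)
      = 115.8103609/2490000 = 4.6510e-05

4.6510e-05 m


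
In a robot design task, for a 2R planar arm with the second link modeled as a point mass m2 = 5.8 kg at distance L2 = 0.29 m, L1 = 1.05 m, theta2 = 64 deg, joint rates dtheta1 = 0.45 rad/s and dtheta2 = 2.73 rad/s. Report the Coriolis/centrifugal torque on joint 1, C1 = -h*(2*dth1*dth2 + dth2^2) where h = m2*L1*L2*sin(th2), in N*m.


h = m2*L1*L2*sin(th2) = 5.8*1.05*0.29*sin(64 deg) = 1.587360
C1 = -h*(2*0.45*2.73 + 2.73^2) = -1.587360*9.9099 = -15.7306

-15.7306 N*m


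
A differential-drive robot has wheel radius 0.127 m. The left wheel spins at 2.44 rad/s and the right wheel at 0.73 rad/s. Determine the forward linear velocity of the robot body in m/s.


v = r*(wR + wL)/2 = 0.127*(0.73 + 2.44)/2 = 0.2013

0.2013 m/s


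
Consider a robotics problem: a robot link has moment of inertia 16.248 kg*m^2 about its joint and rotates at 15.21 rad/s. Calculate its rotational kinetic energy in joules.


KE = (1/2)*I*omega^2 = 0.5*16.248*15.21^2 = 1879.4395

1879.4395 J


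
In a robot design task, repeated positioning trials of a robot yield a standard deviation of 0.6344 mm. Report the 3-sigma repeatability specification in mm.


repeatability = 3*sigma = 3*0.6344 = 1.9032

1.9032 mm


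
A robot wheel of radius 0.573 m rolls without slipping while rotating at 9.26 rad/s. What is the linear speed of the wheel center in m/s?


v = omega * r = 9.26 * 0.573 = 5.3060

5.3060 m/s


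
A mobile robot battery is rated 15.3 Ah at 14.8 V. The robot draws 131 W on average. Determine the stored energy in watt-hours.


E = capacity * V = 15.3*14.8 = 226.4400

226.4400 Wh


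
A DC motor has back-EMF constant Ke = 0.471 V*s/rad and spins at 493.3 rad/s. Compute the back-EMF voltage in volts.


V_emf = Ke * omega = 0.471*493.3 = 232.3443

232.3443 V


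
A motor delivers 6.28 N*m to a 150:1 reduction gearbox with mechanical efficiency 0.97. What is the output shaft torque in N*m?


tau_out = tau_in * N * eta = 6.28 * 150 * 0.97 = 913.7400

913.7400 N*m


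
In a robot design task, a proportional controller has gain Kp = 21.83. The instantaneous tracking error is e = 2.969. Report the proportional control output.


u_P = Kp * e = 21.83 * 2.969 = 64.8133

64.8133


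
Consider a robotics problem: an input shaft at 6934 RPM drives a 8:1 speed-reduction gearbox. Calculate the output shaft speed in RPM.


omega_out = omega_in / N = 6934 / 8 = 866.7500

866.7500 RPM


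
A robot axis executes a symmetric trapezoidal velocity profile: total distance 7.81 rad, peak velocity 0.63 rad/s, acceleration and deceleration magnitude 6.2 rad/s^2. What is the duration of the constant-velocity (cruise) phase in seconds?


t_acc = v/a = 0.101613 s, d_acc = v^2/(2a) = 0.032008 rad each
d_cruise = 7.81 - 2*0.032008 = 7.745984 rad
t_cruise = d_cruise/v = 7.745984/0.63 = 12.2952

12.2952 s


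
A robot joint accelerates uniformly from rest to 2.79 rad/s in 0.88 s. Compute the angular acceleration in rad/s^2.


alpha = delta_omega / t = 2.79 / 0.88 = 3.1705

3.1705 rad/s^2


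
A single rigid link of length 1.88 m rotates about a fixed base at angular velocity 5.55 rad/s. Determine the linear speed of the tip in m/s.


v = L*omega = 1.88 * 5.55 = 10.4340

10.4340 m/s


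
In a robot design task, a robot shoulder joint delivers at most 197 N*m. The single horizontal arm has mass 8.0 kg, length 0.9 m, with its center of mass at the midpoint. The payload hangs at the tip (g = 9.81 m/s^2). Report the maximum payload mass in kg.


tau_arm = m_arm*g*(L/2) = 8.0*9.81*0.9/2 = 35.3160 N*m
tau_payload = tau_max - tau_arm = 197 - 35.3160 = 161.6840
m_payload = tau_payload / (g*L) = 161.6840 / (9.81*0.9) = 18.3128

18.3128 kg


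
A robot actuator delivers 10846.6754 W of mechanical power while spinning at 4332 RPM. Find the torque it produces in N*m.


omega = 4332 * 2*pi/60 = 453.645979 rad/s
tau = P / omega = 10846.6754 / 453.645979 = 23.9100

23.9100 N*m


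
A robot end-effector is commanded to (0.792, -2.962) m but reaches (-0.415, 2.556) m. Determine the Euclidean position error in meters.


dx = -0.415 - (0.792) = -1.2070, dy = 2.556 - (-2.962) = 5.5180
err = sqrt(1.456849 + 30.448324) = 5.6485

5.6485 m


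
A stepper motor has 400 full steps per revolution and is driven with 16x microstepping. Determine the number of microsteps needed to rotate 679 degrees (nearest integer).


step_size = 360/(400*16) = 360/6400 = 0.056250 deg
n = 679/(360/6400) = 679*6400/360 = 12071.1111 -> 12071

12071 steps


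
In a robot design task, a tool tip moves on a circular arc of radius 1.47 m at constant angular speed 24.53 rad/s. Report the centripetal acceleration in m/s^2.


a_c = omega^2 * r = 24.53^2 * 1.47 = 884.5297

884.5297 m/s^2


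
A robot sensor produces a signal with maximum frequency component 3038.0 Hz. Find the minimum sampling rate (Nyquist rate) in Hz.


f_s,min = 2*f_max = 2*3038.0 = 6076.0000

6076.0000 Hz


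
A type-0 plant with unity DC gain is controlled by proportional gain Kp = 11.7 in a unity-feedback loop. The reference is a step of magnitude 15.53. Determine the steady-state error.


e_ss = R/(1 + Kp) = 15.53/(1 + 11.7) = 15.53/12.7000 = 1.2228

1.2228


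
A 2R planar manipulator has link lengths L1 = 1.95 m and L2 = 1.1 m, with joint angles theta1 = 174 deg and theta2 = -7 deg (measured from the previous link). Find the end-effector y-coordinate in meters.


y = L1*sin(th1) + L2*sin(th1+th2) = 1.95*sin(174 deg) + 1.1*sin(167 deg) = 0.4513

0.4513 m


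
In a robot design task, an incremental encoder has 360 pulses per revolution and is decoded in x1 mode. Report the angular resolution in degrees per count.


resolution = 360 / (PPR * 1) = 360 / 360 = 1.0000

1.0000 degrees


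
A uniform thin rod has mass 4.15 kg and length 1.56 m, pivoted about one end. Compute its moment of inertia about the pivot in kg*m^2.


I = (1/3)*m*L^2 = (1/3)*4.15*1.56^2 = 3.3665

3.3665 kg*m^2


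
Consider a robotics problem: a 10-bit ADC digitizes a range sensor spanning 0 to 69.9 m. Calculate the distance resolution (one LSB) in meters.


res = range / 2^n = 69.9/2^10 = 69.9/1024 = 0.0683

0.0683 m


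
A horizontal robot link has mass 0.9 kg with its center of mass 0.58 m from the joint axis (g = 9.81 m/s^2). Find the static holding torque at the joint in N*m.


tau = m*g*L = 0.9 * 9.81 * 0.58 = 5.1208

5.1208 N*m


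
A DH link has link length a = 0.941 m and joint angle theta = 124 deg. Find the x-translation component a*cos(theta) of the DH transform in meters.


a*cos(theta) = 0.941*cos(124 deg) = -0.5262

-0.5262 m


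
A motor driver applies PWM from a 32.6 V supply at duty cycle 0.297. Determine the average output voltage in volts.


V_avg = V_supply * D = 32.6*0.297 = 9.6822

9.6822 V


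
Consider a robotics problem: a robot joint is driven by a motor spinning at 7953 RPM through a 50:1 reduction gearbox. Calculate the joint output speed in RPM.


omega_joint = omega_motor / N = 7953 / 50 = 159.0600

159.0600 RPM


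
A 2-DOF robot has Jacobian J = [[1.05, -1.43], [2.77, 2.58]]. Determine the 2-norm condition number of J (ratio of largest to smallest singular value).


JJ^T eigenvalues: trace(JJ^T) = 17.4767, det(JJ^T) = det(J)^2 = 44.49023401
s_max^2 = (17.4767 + sqrt(127.47410685))/2 = 14.38357158
s_min^2 = (17.4767 - sqrt(127.47410685))/2 = 3.09312842
kappa = s_max/s_min = sqrt(14.38357158/3.09312842) = 2.1564

2.1564


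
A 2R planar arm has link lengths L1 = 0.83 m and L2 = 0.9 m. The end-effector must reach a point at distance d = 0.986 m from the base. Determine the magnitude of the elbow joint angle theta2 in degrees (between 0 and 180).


cos(th2) = (d^2 - L1^2 - L2^2)/(2*L1*L2) = (0.986^2 - 0.83^2 - 0.9^2)/(2*0.83*0.9) = -0.35254618
th2 = acos(-0.35254618) = 110.6431 deg

110.6431 degrees


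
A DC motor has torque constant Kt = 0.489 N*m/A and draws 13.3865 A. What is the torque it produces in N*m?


tau = Kt * I = 0.489*13.3865 = 6.5460

6.5460 N*m


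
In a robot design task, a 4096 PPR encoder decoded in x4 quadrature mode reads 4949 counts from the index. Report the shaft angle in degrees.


angle = counts * 360 / (PPR*4) = 4949 * 360 / 16384 = 108.7427

108.7427 degrees


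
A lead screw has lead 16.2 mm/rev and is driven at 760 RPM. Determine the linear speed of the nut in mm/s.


v = lead * (RPM/60) = 16.2*760/60 = 205.2000

205.2000 mm/s


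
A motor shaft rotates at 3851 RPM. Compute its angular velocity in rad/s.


omega = 3851 * 2*pi/60 = 403.2758

403.2758 rad/s


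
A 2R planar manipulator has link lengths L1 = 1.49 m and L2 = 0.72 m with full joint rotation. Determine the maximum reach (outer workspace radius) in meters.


r_max = L1 + L2 = 1.49 + 0.72 = 2.2100

2.2100 m


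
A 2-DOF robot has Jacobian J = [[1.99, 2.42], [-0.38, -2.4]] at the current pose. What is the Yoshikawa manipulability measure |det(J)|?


det(J) = 1.99*-2.4 - (2.42)*(-0.38) = -3.8564
|det(J)| = 3.8564

3.8564


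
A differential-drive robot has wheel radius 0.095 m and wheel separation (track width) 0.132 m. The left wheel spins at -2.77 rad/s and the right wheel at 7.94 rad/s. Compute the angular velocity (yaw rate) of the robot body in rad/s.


omega = r*(wR - wL)/L = 0.095*(7.94 - (-2.77))/0.132 = 7.7080

7.7080 rad/s


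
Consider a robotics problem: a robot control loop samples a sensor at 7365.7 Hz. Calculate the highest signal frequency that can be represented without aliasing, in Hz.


f_max = f_s/2 = 7365.7/2 = 3682.8500

3682.8500 Hz


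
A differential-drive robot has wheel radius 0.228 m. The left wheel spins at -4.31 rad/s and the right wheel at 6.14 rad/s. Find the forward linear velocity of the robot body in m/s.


v = r*(wR + wL)/2 = 0.228*(6.14 + -4.31)/2 = 0.2086

0.2086 m/s


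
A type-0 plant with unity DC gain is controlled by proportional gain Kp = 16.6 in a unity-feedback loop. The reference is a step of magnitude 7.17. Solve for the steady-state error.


e_ss = R/(1 + Kp) = 7.17/(1 + 16.6) = 7.17/17.6000 = 0.4074

0.4074


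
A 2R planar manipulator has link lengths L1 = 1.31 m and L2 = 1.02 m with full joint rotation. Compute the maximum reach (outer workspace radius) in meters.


r_max = L1 + L2 = 1.31 + 1.02 = 2.3300

2.3300 m


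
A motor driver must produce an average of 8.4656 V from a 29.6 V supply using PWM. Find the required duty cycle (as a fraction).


D = V_avg/V_supply = 8.4656/29.6 = 0.2860

0.2860


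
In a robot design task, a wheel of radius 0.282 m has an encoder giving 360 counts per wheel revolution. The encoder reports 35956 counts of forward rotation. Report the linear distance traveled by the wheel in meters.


revs = 35956/360 = 99.877778
d = revs * 2*pi*r = 99.877778 * 2*pi*0.282 = 176.9693

176.9693 m


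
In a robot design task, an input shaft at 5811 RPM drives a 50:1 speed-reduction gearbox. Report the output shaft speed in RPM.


omega_out = omega_in / N = 5811 / 50 = 116.2200

116.2200 RPM


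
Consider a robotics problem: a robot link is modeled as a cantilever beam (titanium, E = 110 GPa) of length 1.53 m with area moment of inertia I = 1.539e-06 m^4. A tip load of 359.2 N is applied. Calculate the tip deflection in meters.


delta = F*L^3/(3*E*I) = 359.2*1.53^3/(3*1.100e+11*1.539e-06)
      = 1286.5024584/507870 = 0.0025

0.0025 m


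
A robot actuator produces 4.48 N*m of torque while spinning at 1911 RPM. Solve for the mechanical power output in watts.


omega = 1911 * 2*pi/60 = 200.119452 rad/s
P = tau * omega = 4.48 * 200.119452 = 896.5351

896.5351 W


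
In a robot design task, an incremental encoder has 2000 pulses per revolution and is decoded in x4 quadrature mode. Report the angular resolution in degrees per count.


resolution = 360 / (PPR * 4) = 360 / 8000 = 0.0450

0.0450 degrees


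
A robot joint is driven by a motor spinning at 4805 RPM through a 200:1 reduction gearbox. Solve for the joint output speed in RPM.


omega_joint = omega_motor / N = 4805 / 200 = 24.0250

24.0250 RPM


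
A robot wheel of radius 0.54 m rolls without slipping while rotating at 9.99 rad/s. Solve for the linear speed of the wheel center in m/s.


v = omega * r = 9.99 * 0.54 = 5.3946

5.3946 m/s


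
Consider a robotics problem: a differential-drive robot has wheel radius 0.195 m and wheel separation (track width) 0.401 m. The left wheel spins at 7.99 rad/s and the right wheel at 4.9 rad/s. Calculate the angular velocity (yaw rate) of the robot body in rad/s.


omega = r*(wR - wL)/L = 0.195*(4.9 - (7.99))/0.401 = -1.5026

-1.5026 rad/s


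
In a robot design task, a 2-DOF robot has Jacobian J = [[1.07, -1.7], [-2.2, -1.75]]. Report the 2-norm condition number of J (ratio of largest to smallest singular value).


JJ^T eigenvalues: trace(JJ^T) = 11.9374, det(JJ^T) = det(J)^2 = 31.50015625
s_max^2 = (11.9374 + sqrt(16.50089376))/2 = 7.99976461
s_min^2 = (11.9374 - sqrt(16.50089376))/2 = 3.93763539
kappa = s_max/s_min = sqrt(7.99976461/3.93763539) = 1.4253

1.4253


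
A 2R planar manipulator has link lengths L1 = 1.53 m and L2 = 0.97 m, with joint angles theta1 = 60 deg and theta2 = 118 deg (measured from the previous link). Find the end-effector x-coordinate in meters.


x = L1*cos(th1) + L2*cos(th1+th2) = 1.53*cos(60 deg) + 0.97*cos(178 deg) = -0.2044

-0.2044 m


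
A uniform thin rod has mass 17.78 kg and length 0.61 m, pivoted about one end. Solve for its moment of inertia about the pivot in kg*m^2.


I = (1/3)*m*L^2 = (1/3)*17.78*0.61^2 = 2.2053

2.2053 kg*m^2


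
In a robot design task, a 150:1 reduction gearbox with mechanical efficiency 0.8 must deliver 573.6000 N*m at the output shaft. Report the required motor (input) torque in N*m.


tau_in = tau_out / (N * eta) = 573.6000 / (150 * 0.8) = 4.7800

4.7800 N*m


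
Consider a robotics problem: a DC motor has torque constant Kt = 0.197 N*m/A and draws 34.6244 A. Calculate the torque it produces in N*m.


tau = Kt * I = 0.197*34.6244 = 6.8210

6.8210 N*m


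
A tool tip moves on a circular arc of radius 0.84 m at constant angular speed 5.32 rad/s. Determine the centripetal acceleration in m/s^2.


a_c = omega^2 * r = 5.32^2 * 0.84 = 23.7740

23.7740 m/s^2


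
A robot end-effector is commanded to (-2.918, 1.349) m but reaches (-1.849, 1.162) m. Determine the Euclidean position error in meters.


dx = -1.849 - (-2.918) = 1.0690, dy = 1.162 - (1.349) = -0.1870
err = sqrt(1.142761 + 0.034969) = 1.0852

1.0852 m


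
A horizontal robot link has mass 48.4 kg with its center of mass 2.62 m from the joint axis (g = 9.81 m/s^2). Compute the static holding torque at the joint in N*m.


tau = m*g*L = 48.4 * 9.81 * 2.62 = 1243.9865

1243.9865 N*m


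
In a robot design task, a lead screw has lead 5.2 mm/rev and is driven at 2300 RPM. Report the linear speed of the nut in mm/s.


v = lead * (RPM/60) = 5.2*2300/60 = 199.3333

199.3333 mm/s


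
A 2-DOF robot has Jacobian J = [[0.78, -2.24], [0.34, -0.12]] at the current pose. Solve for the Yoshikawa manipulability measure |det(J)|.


det(J) = 0.78*-0.12 - (-2.24)*(0.34) = 0.6680
|det(J)| = 0.6680

0.6680


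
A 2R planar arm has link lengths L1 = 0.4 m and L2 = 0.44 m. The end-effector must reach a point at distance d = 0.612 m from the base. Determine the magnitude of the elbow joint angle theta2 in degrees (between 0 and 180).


cos(th2) = (d^2 - L1^2 - L2^2)/(2*L1*L2) = (0.612^2 - 0.4^2 - 0.44^2)/(2*0.4*0.44) = 0.05950000
th2 = acos(0.05950000) = 86.5889 deg

86.5889 degrees


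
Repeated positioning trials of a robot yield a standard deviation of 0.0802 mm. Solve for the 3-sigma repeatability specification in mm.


repeatability = 3*sigma = 3*0.0802 = 0.2406

0.2406 mm


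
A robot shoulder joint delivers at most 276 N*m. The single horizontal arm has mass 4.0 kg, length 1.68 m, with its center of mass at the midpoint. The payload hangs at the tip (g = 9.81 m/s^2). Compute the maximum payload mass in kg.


tau_arm = m_arm*g*(L/2) = 4.0*9.81*1.68/2 = 32.9616 N*m
tau_payload = tau_max - tau_arm = 276 - 32.9616 = 243.0384
m_payload = tau_payload / (g*L) = 243.0384 / (9.81*1.68) = 14.7468

14.7468 kg


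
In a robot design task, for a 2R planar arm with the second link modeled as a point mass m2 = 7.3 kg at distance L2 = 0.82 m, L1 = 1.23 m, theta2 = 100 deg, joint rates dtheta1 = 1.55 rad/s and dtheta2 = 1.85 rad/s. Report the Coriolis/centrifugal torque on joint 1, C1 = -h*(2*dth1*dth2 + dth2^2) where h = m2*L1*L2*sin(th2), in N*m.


h = m2*L1*L2*sin(th2) = 7.3*1.23*0.82*sin(100 deg) = 7.250923
C1 = -h*(2*1.55*1.85 + 1.85^2) = -7.250923*9.1575 = -66.4003

-66.4003 N*m


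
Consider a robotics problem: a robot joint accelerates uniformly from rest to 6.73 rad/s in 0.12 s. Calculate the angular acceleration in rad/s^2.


alpha = delta_omega / t = 6.73 / 0.12 = 56.0833

56.0833 rad/s^2


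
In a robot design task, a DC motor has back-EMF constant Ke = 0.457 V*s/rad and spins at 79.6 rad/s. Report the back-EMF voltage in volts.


V_emf = Ke * omega = 0.457*79.6 = 36.3772

36.3772 V


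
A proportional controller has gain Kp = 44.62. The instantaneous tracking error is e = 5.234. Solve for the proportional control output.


u_P = Kp * e = 44.62 * 5.234 = 233.5411

233.5411


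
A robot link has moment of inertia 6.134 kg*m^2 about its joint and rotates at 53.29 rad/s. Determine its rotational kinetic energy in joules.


KE = (1/2)*I*omega^2 = 0.5*6.134*53.29^2 = 8709.7405

8709.7405 J


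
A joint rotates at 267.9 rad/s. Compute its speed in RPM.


RPM = 267.9 * 60/(2*pi) = 2558.2566

2558.2566 RPM


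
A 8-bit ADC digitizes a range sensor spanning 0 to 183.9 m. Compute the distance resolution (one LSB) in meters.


res = range / 2^n = 183.9/2^8 = 183.9/256 = 0.7184

0.7184 m


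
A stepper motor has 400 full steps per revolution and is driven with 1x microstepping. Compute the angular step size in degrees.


step = 360/(400*1) = 360/400 = 0.9000

0.9000 degrees


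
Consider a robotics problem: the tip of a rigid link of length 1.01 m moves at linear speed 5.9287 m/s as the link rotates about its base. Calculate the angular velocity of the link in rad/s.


omega = v / L = 5.9287 / 1.01 = 5.8700

5.8700 rad/s


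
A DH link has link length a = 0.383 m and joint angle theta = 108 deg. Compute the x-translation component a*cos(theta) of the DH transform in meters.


a*cos(theta) = 0.383*cos(108 deg) = -0.1184

-0.1184 m


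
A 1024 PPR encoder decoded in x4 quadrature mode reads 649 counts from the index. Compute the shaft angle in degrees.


angle = counts * 360 / (PPR*4) = 649 * 360 / 4096 = 57.0410

57.0410 degrees


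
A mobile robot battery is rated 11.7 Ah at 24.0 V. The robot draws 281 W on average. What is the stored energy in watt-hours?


E = capacity * V = 11.7*24.0 = 280.8000

280.8000 Wh


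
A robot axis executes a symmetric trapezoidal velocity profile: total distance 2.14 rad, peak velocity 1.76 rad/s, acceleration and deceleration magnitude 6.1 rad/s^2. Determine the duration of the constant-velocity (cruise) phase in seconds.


t_acc = v/a = 0.288525 s, d_acc = v^2/(2a) = 0.253902 rad each
d_cruise = 2.14 - 2*0.253902 = 1.632196 rad
t_cruise = d_cruise/v = 1.632196/1.76 = 0.9274

0.9274 s


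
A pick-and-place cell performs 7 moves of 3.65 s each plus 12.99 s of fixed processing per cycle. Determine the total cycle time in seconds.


T = 7*3.65 + 12.99 = 38.5400

38.5400 s


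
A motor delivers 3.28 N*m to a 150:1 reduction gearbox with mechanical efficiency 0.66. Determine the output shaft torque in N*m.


tau_out = tau_in * N * eta = 3.28 * 150 * 0.66 = 324.7200

324.7200 N*m


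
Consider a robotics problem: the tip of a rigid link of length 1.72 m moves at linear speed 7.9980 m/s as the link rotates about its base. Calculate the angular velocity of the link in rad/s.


omega = v / L = 7.9980 / 1.72 = 4.6500

4.6500 rad/s


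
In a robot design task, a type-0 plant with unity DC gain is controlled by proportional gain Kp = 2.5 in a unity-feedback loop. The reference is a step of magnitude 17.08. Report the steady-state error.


e_ss = R/(1 + Kp) = 17.08/(1 + 2.5) = 17.08/3.5000 = 4.8800

4.8800


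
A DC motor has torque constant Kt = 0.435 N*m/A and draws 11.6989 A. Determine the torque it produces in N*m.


tau = Kt * I = 0.435*11.6989 = 5.0890

5.0890 N*m


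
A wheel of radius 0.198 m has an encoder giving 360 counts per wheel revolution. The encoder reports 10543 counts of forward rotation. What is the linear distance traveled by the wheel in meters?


revs = 10543/360 = 29.286111
d = revs * 2*pi*r = 29.286111 * 2*pi*0.198 = 36.4340

36.4340 m


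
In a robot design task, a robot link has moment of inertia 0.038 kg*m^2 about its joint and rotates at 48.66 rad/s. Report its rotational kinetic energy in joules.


KE = (1/2)*I*omega^2 = 0.5*0.038*48.66^2 = 44.9881

44.9881 J


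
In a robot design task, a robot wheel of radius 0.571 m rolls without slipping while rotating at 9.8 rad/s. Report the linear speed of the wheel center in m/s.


v = omega * r = 9.8 * 0.571 = 5.5958

5.5958 m/s


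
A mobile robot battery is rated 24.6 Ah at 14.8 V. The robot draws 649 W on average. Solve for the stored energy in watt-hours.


E = capacity * V = 24.6*14.8 = 364.0800

364.0800 Wh


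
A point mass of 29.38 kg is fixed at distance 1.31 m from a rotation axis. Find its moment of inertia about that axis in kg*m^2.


I = m*r^2 = 29.38*1.31^2 = 50.4190

50.4190 kg*m^2


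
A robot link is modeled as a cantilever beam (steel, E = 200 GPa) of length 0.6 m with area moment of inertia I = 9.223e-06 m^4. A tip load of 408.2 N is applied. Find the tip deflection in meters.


delta = F*L^3/(3*E*I) = 408.2*0.6^3/(3*2.000e+11*9.223e-06)
      = 88.1712/5533800 = 1.5933e-05

1.5933e-05 m


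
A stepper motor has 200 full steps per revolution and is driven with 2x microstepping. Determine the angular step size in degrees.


step = 360/(200*2) = 360/400 = 0.9000

0.9000 degrees


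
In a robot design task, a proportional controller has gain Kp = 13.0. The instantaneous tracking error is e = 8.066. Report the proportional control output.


u_P = Kp * e = 13.0 * 8.066 = 104.8580

104.8580


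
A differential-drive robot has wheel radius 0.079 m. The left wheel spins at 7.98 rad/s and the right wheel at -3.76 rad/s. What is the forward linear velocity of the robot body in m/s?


v = r*(wR + wL)/2 = 0.079*(-3.76 + 7.98)/2 = 0.1667

0.1667 m/s


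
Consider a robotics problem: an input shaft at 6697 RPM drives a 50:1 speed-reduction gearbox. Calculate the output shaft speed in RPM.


omega_out = omega_in / N = 6697 / 50 = 133.9400

133.9400 RPM


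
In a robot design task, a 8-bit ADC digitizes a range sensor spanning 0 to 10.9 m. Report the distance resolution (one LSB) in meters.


res = range / 2^n = 10.9/2^8 = 10.9/256 = 0.0426

0.0426 m


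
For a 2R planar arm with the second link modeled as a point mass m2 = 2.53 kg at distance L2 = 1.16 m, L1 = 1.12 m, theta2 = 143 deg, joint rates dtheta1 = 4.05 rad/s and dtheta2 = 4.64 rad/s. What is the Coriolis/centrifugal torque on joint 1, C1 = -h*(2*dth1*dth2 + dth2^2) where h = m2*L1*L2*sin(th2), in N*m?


h = m2*L1*L2*sin(th2) = 2.53*1.12*1.16*sin(143 deg) = 1.978152
C1 = -h*(2*4.05*4.64 + 4.64^2) = -1.978152*59.1136 = -116.9357

-116.9357 N*m


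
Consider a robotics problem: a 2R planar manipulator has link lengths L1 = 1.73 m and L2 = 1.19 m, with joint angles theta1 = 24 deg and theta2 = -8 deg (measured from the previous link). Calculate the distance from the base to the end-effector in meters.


x = L1*cos(th1) + L2*cos(th1+th2) = 2.724335
y = L1*sin(th1) + L2*sin(th1+th2) = 1.031663
d = sqrt(x^2 + y^2) = sqrt(7.422001 + 1.064329) = 2.9131

2.9131 m


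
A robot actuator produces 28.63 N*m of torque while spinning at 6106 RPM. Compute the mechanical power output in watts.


omega = 6106 * 2*pi/60 = 639.418825 rad/s
P = tau * omega = 28.63 * 639.418825 = 18306.5610

18306.5610 W


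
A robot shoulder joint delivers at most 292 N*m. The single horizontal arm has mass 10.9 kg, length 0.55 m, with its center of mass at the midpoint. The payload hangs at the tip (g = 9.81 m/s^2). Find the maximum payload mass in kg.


tau_arm = m_arm*g*(L/2) = 10.9*9.81*0.55/2 = 29.4055 N*m
tau_payload = tau_max - tau_arm = 292 - 29.4055 = 262.5945
m_payload = tau_payload / (g*L) = 262.5945 / (9.81*0.55) = 48.6692

48.6692 kg


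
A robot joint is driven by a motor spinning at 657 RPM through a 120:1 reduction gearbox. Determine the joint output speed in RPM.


omega_joint = omega_motor / N = 657 / 120 = 5.4750

5.4750 RPM


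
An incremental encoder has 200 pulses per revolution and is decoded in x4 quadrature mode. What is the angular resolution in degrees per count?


resolution = 360 / (PPR * 4) = 360 / 800 = 0.4500

0.4500 degrees


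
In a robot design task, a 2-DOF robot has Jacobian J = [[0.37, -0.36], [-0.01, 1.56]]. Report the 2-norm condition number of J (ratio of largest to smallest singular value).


JJ^T eigenvalues: trace(JJ^T) = 2.7002, det(JJ^T) = det(J)^2 = 0.32901696
s_max^2 = (2.7002 + sqrt(5.97501220))/2 = 2.57229190
s_min^2 = (2.7002 - sqrt(5.97501220))/2 = 0.12790810
kappa = s_max/s_min = sqrt(2.57229190/0.12790810) = 4.4845

4.4845
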